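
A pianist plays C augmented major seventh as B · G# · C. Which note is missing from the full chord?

C augmented major seventh = C, E, G#, B. The voicing lacks the 3rd (major 3rd), E.

E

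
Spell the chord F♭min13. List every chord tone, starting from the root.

F♭, A𝄫, C♭, E𝄫, G♭, B𝄫, D♭

Root F♭, quality minor thirteenth:
F♭ — root
A𝄫 — minor 3rd
C♭ — perfect 5th
E𝄫 — minor 7th
G♭ — major 9th
B𝄫 — perfect 11th
D♭ — major 13th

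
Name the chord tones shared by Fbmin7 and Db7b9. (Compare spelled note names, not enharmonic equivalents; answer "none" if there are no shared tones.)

Fbmin7 = F♭, A𝄫, C♭, E𝄫.
Db7b9 = D♭, F, A♭, C♭, E𝄫.
Shared: C♭, E𝄫.

C♭, E𝄫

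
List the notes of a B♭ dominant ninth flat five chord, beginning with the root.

B♭ dominant ninth flat five is a dominant ninth flat five built on B-flat.
- root: B-flat
- major 3rd: D
- diminished 5th: F-flat
- minor 7th: A-flat
- major 9th: C

B-flat, D, F-flat, A-flat, C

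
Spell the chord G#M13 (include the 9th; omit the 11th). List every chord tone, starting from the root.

G# – B# – D# – F## – A# – E#

G#M13 is a major thirteenth built on G#.
G# — root
B# — major 3rd
D# — perfect 5th
F## — major 7th
A# — major 9th
E# — major 13th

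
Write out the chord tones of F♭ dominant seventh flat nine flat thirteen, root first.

Fb – Ab – Cb – Ebb – Gbb – Dbb

F♭ dominant seventh flat nine flat thirteen: dominant seventh flat nine flat thirteen on Fb.
- root: Fb
- major 3rd: Ab
- perfect 5th: Cb
- minor 7th: Ebb
- minor 9th: Gbb
- minor 13th: Dbb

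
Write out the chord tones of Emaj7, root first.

Emaj7 is a major seventh built on E.
root → E
3rd (major 3rd) → G#
5th (perfect 5th) → B
7th (major 7th) → D#

E  G#  B  D#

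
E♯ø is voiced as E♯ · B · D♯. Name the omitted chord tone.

G♯

The full E♯ø chord is E♯, G♯, B, D♯.
Comparing with the voicing, the minor 3rd (3rd) — G♯ — is absent.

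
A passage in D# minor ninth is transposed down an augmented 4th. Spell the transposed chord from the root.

D-sharp down an augmented 4th → A. New chord: A minor ninth.
- root: A
- minor 3rd: C
- perfect 5th: E
- minor 7th: G
- major 9th: B

A – C – E – G – B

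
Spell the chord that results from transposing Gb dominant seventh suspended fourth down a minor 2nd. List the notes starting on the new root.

F Bb C Eb

A minor 2nd down from Gb is F, so the new chord is F dominant seventh suspended fourth.
Root: F
Perfect 4th (4th): Bb
Perfect 5th (5th): C
Minor 7th (7th): Eb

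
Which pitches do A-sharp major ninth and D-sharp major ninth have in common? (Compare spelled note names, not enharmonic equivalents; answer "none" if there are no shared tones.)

A-sharp, C-double-sharp, E-sharp

A-sharp major ninth = A-sharp, C-double-sharp, E-sharp, G-double-sharp, B-sharp.
D-sharp major ninth = D-sharp, F-double-sharp, A-sharp, C-double-sharp, E-sharp.
Shared: A-sharp, C-double-sharp, E-sharp.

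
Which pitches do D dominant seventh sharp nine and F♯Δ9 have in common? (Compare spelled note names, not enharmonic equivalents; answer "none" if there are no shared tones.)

F♯, E♯

D dominant seventh sharp nine = D, F♯, A, C, E♯.
F♯Δ9 = F♯, A♯, C♯, E♯, G♯.
Shared: F♯, E♯.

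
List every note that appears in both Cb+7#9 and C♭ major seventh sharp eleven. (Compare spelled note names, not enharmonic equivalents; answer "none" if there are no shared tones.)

Cb+7#9: Cb Eb G Bbb D
C♭ major seventh sharp eleven: Cb Eb Gb Bb F
Common to both → Cb, Eb.

Cb Eb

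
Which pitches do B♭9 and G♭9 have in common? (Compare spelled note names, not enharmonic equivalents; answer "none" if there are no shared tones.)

Bb, Ab

B♭9: Bb D F Ab C
G♭9: Gb Bb Db Fb Ab
Common to both → Bb, Ab.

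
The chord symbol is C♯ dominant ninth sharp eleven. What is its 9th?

D#

C♯ dominant ninth sharp eleven is built on C#; its 9th is a major 9th above the root.
A second above C uses the letter D, and the major 9th above C# is D#.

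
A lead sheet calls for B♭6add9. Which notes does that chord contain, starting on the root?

B♭6add9 is a six-nine built on Bb.
root → Bb
3rd (major 3rd) → D
5th (perfect 5th) → F
6th (major 6th) → G
9th (major 9th) → C

Bb  D  F  G  C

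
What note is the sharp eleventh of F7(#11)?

Root of F7(#11) = F. The 11th is an augmented 11th: F up an augmented 11th → B.

B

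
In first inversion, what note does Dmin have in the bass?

F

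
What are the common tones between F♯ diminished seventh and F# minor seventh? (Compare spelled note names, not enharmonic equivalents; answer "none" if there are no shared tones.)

F-sharp, A

F♯ diminished seventh: F-sharp A C E-flat
F# minor seventh: F-sharp A C-sharp E
Common to both → F-sharp, A.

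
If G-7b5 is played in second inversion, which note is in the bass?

Db

G-7b5 in root position is G–Bb–Db–F.
Second inversion places the fifth in the bass, which is Db.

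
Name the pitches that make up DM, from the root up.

D, F#, A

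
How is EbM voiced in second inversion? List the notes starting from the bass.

B♭, E♭, G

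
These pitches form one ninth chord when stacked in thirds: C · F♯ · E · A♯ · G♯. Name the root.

F♯

Stacking in thirds gives F♯ – A♯ – C – E – G♯, so F♯ is the root — F♯ dominant ninth flat five.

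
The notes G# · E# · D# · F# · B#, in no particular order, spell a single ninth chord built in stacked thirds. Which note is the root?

E#

Arranged so that each adjacent pair is a third by letter name: E# – G# – B# – D# – F#.
The bottom of that stack, E#, is the root (this is E# minor seventh flat nine).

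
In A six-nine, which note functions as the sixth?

F#

Root of A six-nine = A. The 6th is a major 6th: A up a major 6th → F#.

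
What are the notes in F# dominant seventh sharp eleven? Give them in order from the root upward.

F# dominant seventh sharp eleven is a dominant seventh sharp eleven built on F#.
Root: F#
Major 3rd (3rd): A#
Perfect 5th (5th): C#
Minor 7th (7th): E
Augmented 11th (11th): B#

F# – A# – C# – E – B#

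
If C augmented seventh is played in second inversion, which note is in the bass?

C augmented seventh = C–E–G#–Bb. Second inversion → fifth in the bass = G#.

G#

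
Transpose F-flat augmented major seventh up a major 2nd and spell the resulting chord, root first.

Gb, Bb, D, F

Transposed root: Fb → Gb (major 2nd up). So we spell Gb augmented major seventh:
Gb — root
Bb — major 3rd
D — augmented 5th
F — major 7th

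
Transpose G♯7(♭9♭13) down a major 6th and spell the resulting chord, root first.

B – D# – F# – A – C – G

G# down a major 6th → B. New chord: B dominant seventh flat nine flat thirteen.
- root: B
- major 3rd: D#
- perfect 5th: F#
- minor 7th: A
- minor 9th: C
- minor 13th: G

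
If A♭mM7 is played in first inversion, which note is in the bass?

A♭mM7 = Ab–Cb–Eb–G. First inversion → third in the bass = Cb.

Cb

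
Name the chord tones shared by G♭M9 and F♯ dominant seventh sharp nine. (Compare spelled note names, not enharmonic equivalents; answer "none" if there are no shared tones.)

G♭M9: Gb Bb Db F Ab
F♯ dominant seventh sharp nine: F# A# C# E G##
Common to both → none.

none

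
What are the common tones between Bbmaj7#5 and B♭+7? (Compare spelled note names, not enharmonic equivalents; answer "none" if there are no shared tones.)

B♭  D  F♯

Bbmaj7#5: B♭ D F♯ A
B♭+7: B♭ D F♯ A♭
Common to both → B♭, D, F♯.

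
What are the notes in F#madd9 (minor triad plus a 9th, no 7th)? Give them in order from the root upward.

F# A C# G#

F#madd9: minor added-ninth on F#.
root → F#
3rd (minor 3rd) → A
5th (perfect 5th) → C#
9th (major 9th) → G#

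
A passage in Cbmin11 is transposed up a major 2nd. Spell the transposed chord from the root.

A major 2nd up from Cb is Db, so the new chord is Db minor eleventh.
Root: Db
Minor 3rd (3rd): Fb
Perfect 5th (5th): Ab
Minor 7th (7th): Cb
Major 9th (9th): Eb
Perfect 11th (11th): Gb

Db, Fb, Ab, Cb, Eb, Gb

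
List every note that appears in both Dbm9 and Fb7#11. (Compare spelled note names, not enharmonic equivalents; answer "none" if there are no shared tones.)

Fb, Ab, Cb

Dbm9 = Db, Fb, Ab, Cb, Eb.
Fb7#11 = Fb, Ab, Cb, Ebb, Bb.
Shared: Fb, Ab, Cb.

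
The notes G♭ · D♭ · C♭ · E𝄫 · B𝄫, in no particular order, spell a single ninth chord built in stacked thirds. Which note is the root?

Arranged so that each adjacent pair is a third by letter name: C♭ – E𝄫 – G♭ – B𝄫 – D♭.
The bottom of that stack, C♭, is the root (this is C♭ minor ninth).

C♭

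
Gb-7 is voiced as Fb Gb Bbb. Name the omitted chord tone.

Db

The full Gb-7 chord is Gb, Bbb, Db, Fb.
Comparing with the voicing, the perfect 5th (5th) — Db — is absent.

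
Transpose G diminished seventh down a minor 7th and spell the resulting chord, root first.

A, C, E-flat, G-flat

A minor 7th down from G is A, so the new chord is A diminished seventh.
root → A
3rd (minor 3rd) → C
5th (diminished 5th) → E-flat
7th (diminished 7th) → G-flat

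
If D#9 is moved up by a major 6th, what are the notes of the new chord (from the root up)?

B#, D##, F##, A#, C##

A major 6th up from D# is B#, so the new chord is B# dominant ninth.
root → B#
3rd (major 3rd) → D##
5th (perfect 5th) → F##
7th (minor 7th) → A#
9th (major 9th) → C##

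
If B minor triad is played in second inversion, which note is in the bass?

F#

B minor triad in root position is B–D–F#.
Second inversion places the fifth in the bass, which is F#.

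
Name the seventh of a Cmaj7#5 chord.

Cmaj7#5 is built on C; its 7th is a major 7th above the root.
A seventh above C uses the letter B, and the major 7th above C is B.

B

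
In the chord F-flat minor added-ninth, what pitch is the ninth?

F-flat minor added-ninth is built on Fb; its 9th is a major 9th above the root.
A second above F uses the letter G, and the major 9th above Fb is Gb.

Gb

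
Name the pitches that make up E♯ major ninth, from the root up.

E#, G##, B#, D##, F##

E♯ major ninth: major ninth on E#.
root → E#
3rd (major 3rd) → G##
5th (perfect 5th) → B#
7th (major 7th) → D##
9th (major 9th) → F##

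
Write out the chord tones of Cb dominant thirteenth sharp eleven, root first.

Cb dominant thirteenth sharp eleven: dominant thirteenth sharp eleven on C-flat.
- root: C-flat
- major 3rd: E-flat
- perfect 5th: G-flat
- minor 7th: B-double-flat
- major 9th: D-flat
- augmented 11th: F
- major 13th: A-flat

C-flat, E-flat, G-flat, B-double-flat, D-flat, F, A-flat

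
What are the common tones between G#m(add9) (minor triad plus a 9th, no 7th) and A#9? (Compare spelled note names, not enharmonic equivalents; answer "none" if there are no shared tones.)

G#m(add9) = G#, B, D#, A#.
A#9 = A#, C##, E#, G#, B#.
Shared: G#, A#.

G# – A#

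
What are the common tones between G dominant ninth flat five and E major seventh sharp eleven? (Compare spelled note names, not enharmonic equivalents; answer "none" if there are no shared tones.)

B

G dominant ninth flat five: G B D-flat F A
E major seventh sharp eleven: E G-sharp B D-sharp A-sharp
Common to both → B.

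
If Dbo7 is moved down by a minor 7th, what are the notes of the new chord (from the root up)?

Db down a minor 7th → Eb. New chord: Eb diminished seventh.
Root: Eb
Minor 3rd (3rd): Gb
Diminished 5th (5th): Bbb
Diminished 7th (7th): Dbb

Eb  Gb  Bbb  Dbb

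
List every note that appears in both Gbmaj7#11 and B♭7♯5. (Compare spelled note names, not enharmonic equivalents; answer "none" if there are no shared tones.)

Gbmaj7#11 = Gb, Bb, Db, F, C.
B♭7♯5 = Bb, D, F#, Ab.
Shared: Bb.

Bb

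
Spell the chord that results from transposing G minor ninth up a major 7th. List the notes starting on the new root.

F-sharp, A, C-sharp, E, G-sharp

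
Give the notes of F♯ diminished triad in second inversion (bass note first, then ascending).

C – F# – A

In root position, F♯ diminished triad is F#–A–C.
Second inversion puts the fifth (C) in the bass.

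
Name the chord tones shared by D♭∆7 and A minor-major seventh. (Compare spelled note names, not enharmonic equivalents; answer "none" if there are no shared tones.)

C

D♭∆7 = D♭, F, A♭, C.
A minor-major seventh = A, C, E, G♯.
Shared: C.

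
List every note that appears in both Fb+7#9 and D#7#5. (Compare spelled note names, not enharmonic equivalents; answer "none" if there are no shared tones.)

none

Fb+7#9: Fb Ab C Ebb G
D#7#5: D# F## A## C#
Common to both → none.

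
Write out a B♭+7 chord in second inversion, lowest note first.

F# Ab Bb D

In root position, B♭+7 is Bb–D–F#–Ab.
Second inversion puts the fifth (F#) in the bass.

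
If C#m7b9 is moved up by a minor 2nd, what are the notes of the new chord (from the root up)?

A minor 2nd up from C# is D, so the new chord is D minor seventh flat nine.
D — root
F — minor 3rd
A — perfect 5th
C — minor 7th
Eb — minor 9th

D, F, A, C, Eb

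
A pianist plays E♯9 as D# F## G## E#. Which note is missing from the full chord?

B#

E♯9 = E#, G##, B#, D#, F##. The voicing lacks the 5th (perfect 5th), B#.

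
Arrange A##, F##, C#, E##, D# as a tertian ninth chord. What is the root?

Stacking in thirds gives D# – F## – A## – C# – E##, so D# is the root — D# dominant seventh sharp nine sharp five.

D#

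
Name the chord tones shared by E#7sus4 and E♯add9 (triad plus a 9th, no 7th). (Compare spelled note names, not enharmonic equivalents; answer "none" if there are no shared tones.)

E#7sus4: E# A# B# D#
E♯add9: E# G## B# F##
Common to both → E#, B#.

E# B#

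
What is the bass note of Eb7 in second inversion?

Bb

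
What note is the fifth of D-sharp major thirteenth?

A#

D-sharp major thirteenth is built on D#; its 5th is a perfect 5th above the root.
A fifth above D uses the letter A, and the perfect 5th above D# is A#.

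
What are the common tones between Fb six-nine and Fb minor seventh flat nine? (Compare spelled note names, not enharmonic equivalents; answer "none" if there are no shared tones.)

F-flat, C-flat

Fb six-nine = F-flat, A-flat, C-flat, D-flat, G-flat.
Fb minor seventh flat nine = F-flat, A-double-flat, C-flat, E-double-flat, G-double-flat.
Shared: F-flat, C-flat.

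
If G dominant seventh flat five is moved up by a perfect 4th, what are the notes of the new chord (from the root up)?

G up a perfect 4th → C. New chord: C dominant seventh flat five.
C — root
E — major 3rd
Gb — diminished 5th
Bb — minor 7th

C, E, Gb, Bb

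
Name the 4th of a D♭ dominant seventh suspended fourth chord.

G-flat

Root of D♭ dominant seventh suspended fourth = D-flat. The 4th is a perfect 4th: D-flat up a perfect 4th → G-flat.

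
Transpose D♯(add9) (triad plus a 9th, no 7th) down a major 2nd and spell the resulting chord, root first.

D# down a major 2nd → C#. New chord: C# added-ninth.
- root: C#
- major 3rd: E#
- perfect 5th: G#
- major 9th: D#

C#, E#, G#, D#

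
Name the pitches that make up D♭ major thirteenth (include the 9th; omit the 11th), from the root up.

Db F Ab C Eb Bb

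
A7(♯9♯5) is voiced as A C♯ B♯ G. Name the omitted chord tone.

The full A7(♯9♯5) chord is A, C♯, E♯, G, B♯.
Comparing with the voicing, the augmented 5th (5th) — E♯ — is absent.

E♯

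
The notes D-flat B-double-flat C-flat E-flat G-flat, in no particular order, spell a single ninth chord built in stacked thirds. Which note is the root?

C-flat

Arranged so that each adjacent pair is a third by letter name: C-flat – E-flat – G-flat – B-double-flat – D-flat.
The bottom of that stack, C-flat, is the root (this is C-flat dominant ninth).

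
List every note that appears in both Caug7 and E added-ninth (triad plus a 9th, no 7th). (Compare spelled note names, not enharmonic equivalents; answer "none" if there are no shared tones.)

E  G#

Caug7 = C, E, G#, Bb.
E added-ninth = E, G#, B, F#.
Shared: E, G#.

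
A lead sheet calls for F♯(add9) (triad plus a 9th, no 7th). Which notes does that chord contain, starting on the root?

F♯ A♯ C♯ G♯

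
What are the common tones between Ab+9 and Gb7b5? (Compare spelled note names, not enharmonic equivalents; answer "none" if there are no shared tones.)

Ab+9: Ab C E Gb Bb
Gb7b5: Gb Bb Dbb Fb
Common to both → Gb, Bb.

Gb Bb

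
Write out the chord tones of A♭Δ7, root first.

Root Ab, quality major seventh:
root → Ab
3rd (major 3rd) → C
5th (perfect 5th) → Eb
7th (major 7th) → G

Ab, C, Eb, G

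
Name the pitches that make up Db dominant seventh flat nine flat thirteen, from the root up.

Db dominant seventh flat nine flat thirteen is a dominant seventh flat nine flat thirteen built on Db.
Db — root
F — major 3rd
Ab — perfect 5th
Cb — minor 7th
Ebb — minor 9th
Bbb — minor 13th

Db F Ab Cb Ebb Bbb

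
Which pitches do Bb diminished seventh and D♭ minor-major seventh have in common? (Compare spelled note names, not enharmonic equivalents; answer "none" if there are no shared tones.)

D-flat, F-flat

Bb diminished seventh = B-flat, D-flat, F-flat, A-double-flat.
D♭ minor-major seventh = D-flat, F-flat, A-flat, C.
Shared: D-flat, F-flat.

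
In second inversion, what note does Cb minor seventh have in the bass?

Cb minor seventh in root position is Cb–Ebb–Gb–Bbb.
Second inversion places the fifth in the bass, which is Gb.

Gb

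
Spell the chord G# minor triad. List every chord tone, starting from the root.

Root G#, quality minor triad:
G# — root
B — minor 3rd
D# — perfect 5th

G#, B, D#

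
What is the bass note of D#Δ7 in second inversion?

D#Δ7 = D♯–F𝄪–A♯–C𝄪. Second inversion → fifth in the bass = A♯.

A♯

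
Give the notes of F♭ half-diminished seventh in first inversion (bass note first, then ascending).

Abb, Cbb, Ebb, Fb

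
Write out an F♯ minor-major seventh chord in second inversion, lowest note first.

C-sharp – E-sharp – F-sharp – A

F♯ minor-major seventh = F-sharp–A–C-sharp–E-sharp; second inversion → fifth (C-sharp) lowest.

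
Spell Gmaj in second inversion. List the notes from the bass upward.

In root position, Gmaj is G–B–D.
Second inversion puts the fifth (D) in the bass.

D  G  B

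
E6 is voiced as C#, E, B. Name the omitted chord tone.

E6 = E, G#, B, C#. The voicing lacks the 3rd (major 3rd), G#.

G#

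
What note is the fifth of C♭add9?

Gb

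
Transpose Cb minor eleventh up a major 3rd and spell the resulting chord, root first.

Eb, Gb, Bb, Db, F, Ab

Cb up a major 3rd → Eb. New chord: Eb minor eleventh.
Root: Eb
Minor 3rd (3rd): Gb
Perfect 5th (5th): Bb
Minor 7th (7th): Db
Major 9th (9th): F
Perfect 11th (11th): Ab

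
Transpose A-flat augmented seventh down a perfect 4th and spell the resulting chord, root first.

E-flat, G, B, D-flat

A-flat down a perfect 4th → E-flat. New chord: E-flat augmented seventh.
Root: E-flat
Major 3rd (3rd): G
Augmented 5th (5th): B
Minor 7th (7th): D-flat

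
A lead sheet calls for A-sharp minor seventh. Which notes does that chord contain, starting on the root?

A# C# E# G#

A-sharp minor seventh: minor seventh on A#.
- root: A#
- minor 3rd: C#
- perfect 5th: E#
- minor 7th: G#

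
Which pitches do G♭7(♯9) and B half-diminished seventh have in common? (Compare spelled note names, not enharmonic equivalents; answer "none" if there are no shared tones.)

A

G♭7(♯9): Gb Bb Db Fb A
B half-diminished seventh: B D F A
Common to both → A.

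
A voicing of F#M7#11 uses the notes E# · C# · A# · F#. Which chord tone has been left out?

The full F#M7#11 chord is F#, A#, C#, E#, B#.
Comparing with the voicing, the augmented 11th (11th) — B# — is absent.

B#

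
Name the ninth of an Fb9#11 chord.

Root of Fb9#11 = Fb. The 9th is a major 9th: Fb up a major 9th → Gb.

Gb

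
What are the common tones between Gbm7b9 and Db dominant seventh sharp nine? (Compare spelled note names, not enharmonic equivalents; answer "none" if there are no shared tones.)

Gbm7b9 = Gb, Bbb, Db, Fb, Abb.
Db dominant seventh sharp nine = Db, F, Ab, Cb, E.
Shared: Db.

Db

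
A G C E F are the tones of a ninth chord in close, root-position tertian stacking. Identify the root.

F

Stacking in thirds gives F – A – C – E – G, so F is the root — F major ninth.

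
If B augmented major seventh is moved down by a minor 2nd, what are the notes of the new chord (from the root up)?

A minor 2nd down from B is A-sharp, so the new chord is A-sharp augmented major seventh.
A-sharp — root
C-double-sharp — major 3rd
E-double-sharp — augmented 5th
G-double-sharp — major 7th

A-sharp – C-double-sharp – E-double-sharp – G-double-sharp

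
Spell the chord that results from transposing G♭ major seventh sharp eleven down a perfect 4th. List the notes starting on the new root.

D-flat, F, A-flat, C, G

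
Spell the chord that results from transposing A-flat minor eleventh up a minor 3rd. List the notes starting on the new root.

C-flat – E-double-flat – G-flat – B-double-flat – D-flat – F-flat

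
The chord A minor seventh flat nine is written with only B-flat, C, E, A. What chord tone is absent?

G

The full A minor seventh flat nine chord is A, C, E, G, B-flat.
Comparing with the voicing, the minor 7th (7th) — G — is absent.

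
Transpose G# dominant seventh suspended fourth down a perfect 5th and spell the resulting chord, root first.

G-sharp down a perfect 5th → C-sharp. New chord: C-sharp dominant seventh suspended fourth.
root → C-sharp
4th (perfect 4th) → F-sharp
5th (perfect 5th) → G-sharp
7th (minor 7th) → B

C-sharp – F-sharp – G-sharp – B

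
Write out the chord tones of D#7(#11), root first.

D#7(#11): dominant seventh sharp eleven on D#.
- root: D#
- major 3rd: F##
- perfect 5th: A#
- minor 7th: C#
- augmented 11th: G##

D#, F##, A#, C#, G##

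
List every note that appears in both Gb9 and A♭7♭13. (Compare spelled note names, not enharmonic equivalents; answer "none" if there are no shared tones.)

Gb9 = Gb, Bb, Db, Fb, Ab.
A♭7♭13 = Ab, C, Eb, Gb, Fb.
Shared: Gb, Fb, Ab.

Gb Fb Ab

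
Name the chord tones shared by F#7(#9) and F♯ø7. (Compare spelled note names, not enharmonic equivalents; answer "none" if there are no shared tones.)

F♯ E

F#7(#9): F♯ A♯ C♯ E G𝄪
F♯ø7: F♯ A C E
Common to both → F♯, E.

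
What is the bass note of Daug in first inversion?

F♯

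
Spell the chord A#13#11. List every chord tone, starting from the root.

A#13#11 is a dominant thirteenth sharp eleven built on A#.
A# — root
C## — major 3rd
E# — perfect 5th
G# — minor 7th
B# — major 9th
D## — augmented 11th
F## — major 13th

A# C## E# G# B# D## F##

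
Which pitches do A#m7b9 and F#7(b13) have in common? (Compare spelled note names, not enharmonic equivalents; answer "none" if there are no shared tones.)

A♯  C♯

A#m7b9: A♯ C♯ E♯ G♯ B
F#7(b13): F♯ A♯ C♯ E D
Common to both → A♯, C♯.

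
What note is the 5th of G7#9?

D

Root of G7#9 = G. The 5th is a perfect 5th: G up a perfect 5th → D.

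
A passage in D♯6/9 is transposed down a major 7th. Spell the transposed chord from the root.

E, G♯, B, C♯, F♯

Transposed root: D♯ → E (major 7th down). So we spell E six-nine:
root → E
3rd (major 3rd) → G♯
5th (perfect 5th) → B
6th (major 6th) → C♯
9th (major 9th) → F♯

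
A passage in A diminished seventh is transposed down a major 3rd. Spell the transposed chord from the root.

A major 3rd down from A is F, so the new chord is F diminished seventh.
root → F
3rd (minor 3rd) → A-flat
5th (diminished 5th) → C-flat
7th (diminished 7th) → E-double-flat

F, A-flat, C-flat, E-double-flat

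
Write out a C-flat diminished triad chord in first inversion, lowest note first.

E-double-flat, G-double-flat, C-flat

C-flat diminished triad = C-flat–E-double-flat–G-double-flat; first inversion → third (E-double-flat) lowest.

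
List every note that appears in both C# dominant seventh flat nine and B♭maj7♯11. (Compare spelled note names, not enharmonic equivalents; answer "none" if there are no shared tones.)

C# dominant seventh flat nine: C# E# G# B D
B♭maj7♯11: Bb D F A E
Common to both → D.

D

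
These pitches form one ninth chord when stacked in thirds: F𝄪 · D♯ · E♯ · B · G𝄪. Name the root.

E♯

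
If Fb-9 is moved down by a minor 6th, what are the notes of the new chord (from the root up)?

F♭ down a minor 6th → A♭. New chord: A♭ minor ninth.
root → A♭
3rd (minor 3rd) → C♭
5th (perfect 5th) → E♭
7th (minor 7th) → G♭
9th (major 9th) → B♭

A♭, C♭, E♭, G♭, B♭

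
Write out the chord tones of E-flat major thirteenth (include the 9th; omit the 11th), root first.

E-flat, G, B-flat, D, F, C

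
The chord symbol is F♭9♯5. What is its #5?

C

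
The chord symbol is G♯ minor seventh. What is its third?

Root of G♯ minor seventh = G#. The 3rd is a minor 3rd: G# up a minor 3rd → B.

B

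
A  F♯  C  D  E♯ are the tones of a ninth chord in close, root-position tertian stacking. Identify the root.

Stacking in thirds gives D – F♯ – A – C – E♯, so D is the root — D dominant seventh sharp nine.

D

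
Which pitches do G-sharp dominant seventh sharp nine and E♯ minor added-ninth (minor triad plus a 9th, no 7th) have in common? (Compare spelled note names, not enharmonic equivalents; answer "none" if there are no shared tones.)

G-sharp dominant seventh sharp nine = G-sharp, B-sharp, D-sharp, F-sharp, A-double-sharp.
E♯ minor added-ninth = E-sharp, G-sharp, B-sharp, F-double-sharp.
Shared: G-sharp, B-sharp.

G-sharp B-sharp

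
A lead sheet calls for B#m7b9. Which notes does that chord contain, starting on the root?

Root B#, quality minor seventh flat nine:
- root: B#
- minor 3rd: D#
- perfect 5th: F##
- minor 7th: A#
- minor 9th: C#

B#, D#, F##, A#, C#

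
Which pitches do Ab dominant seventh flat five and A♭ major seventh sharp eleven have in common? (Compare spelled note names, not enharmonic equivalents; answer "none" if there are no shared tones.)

A-flat, C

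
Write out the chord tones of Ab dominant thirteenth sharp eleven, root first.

Ab dominant thirteenth sharp eleven: dominant thirteenth sharp eleven on Ab.
Root: Ab
Major 3rd (3rd): C
Perfect 5th (5th): Eb
Minor 7th (7th): Gb
Major 9th (9th): Bb
Augmented 11th (11th): D
Major 13th (13th): F

Ab, C, Eb, Gb, Bb, D, F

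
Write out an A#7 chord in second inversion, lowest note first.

E♯ – G♯ – A♯ – C𝄪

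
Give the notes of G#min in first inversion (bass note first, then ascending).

G#min = G#–B–D#; first inversion → third (B) lowest.

B, D#, G#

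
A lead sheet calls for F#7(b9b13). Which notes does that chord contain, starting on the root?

F#7(b9b13): dominant seventh flat nine flat thirteen on F#.
F# — root
A# — major 3rd
C# — perfect 5th
E — minor 7th
G — minor 9th
D — minor 13th

F# – A# – C# – E – G – D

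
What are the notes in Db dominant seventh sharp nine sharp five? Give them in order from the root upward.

D-flat – F – A – C-flat – E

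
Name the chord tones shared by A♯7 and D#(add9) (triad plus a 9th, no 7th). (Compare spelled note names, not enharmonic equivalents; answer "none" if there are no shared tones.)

A#, E#

A♯7: A# C## E# G#
D#(add9): D# F## A# E#
Common to both → A#, E#.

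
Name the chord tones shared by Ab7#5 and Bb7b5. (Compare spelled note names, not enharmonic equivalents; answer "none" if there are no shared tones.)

Ab7#5: Ab C E Gb
Bb7b5: Bb D Fb Ab
Common to both → Ab.

Ab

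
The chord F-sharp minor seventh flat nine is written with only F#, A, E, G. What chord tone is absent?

C#

The full F-sharp minor seventh flat nine chord is F#, A, C#, E, G.
Comparing with the voicing, the perfect 5th (5th) — C# — is absent.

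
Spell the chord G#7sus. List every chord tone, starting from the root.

G♯ – C♯ – D♯ – F♯

Root G♯, quality dominant seventh suspended fourth:
G♯ — root
C♯ — perfect 4th
D♯ — perfect 5th
F♯ — minor 7th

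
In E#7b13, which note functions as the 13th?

C#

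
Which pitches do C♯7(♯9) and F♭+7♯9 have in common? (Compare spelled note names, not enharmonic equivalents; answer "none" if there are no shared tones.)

none

C♯7(♯9): C# E# G# B D##
F♭+7♯9: Fb Ab C Ebb G
Common to both → none.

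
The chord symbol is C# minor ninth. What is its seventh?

B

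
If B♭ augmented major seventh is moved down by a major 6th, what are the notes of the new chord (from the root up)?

Bb down a major 6th → Db. New chord: Db augmented major seventh.
- root: Db
- major 3rd: F
- augmented 5th: A
- major 7th: C

Db – F – A – C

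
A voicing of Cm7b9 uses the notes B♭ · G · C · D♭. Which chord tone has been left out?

E♭

Cm7b9 = C, E♭, G, B♭, D♭. The voicing lacks the 3rd (minor 3rd), E♭.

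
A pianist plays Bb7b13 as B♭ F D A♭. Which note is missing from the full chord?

The full Bb7b13 chord is B♭, D, F, A♭, G♭.
Comparing with the voicing, the minor 13th (13th) — G♭ — is absent.

G♭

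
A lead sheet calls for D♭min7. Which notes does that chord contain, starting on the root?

Db – Fb – Ab – Cb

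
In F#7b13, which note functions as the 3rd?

A#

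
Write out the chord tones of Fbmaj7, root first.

Fb – Ab – Cb – Eb

Fbmaj7 is a major seventh built on Fb.
- root: Fb
- major 3rd: Ab
- perfect 5th: Cb
- major 7th: Eb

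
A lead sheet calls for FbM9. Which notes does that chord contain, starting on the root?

Fb, Ab, Cb, Eb, Gb

FbM9: major ninth on Fb.
root → Fb
3rd (major 3rd) → Ab
5th (perfect 5th) → Cb
7th (major 7th) → Eb
9th (major 9th) → Gb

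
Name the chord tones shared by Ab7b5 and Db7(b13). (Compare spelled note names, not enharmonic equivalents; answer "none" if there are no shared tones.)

Ab

Ab7b5: Ab C Ebb Gb
Db7(b13): Db F Ab Cb Bbb
Common to both → Ab.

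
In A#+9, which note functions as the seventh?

G♯

A#+9 is built on A♯; its 7th is a minor 7th above the root.
A seventh above A uses the letter G, and the minor 7th above A♯ is G♯.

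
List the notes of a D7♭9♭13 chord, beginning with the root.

D7♭9♭13: dominant seventh flat nine flat thirteen on D.
D — root
F# — major 3rd
A — perfect 5th
C — minor 7th
Eb — minor 9th
Bb — minor 13th

D  F#  A  C  Eb  Bb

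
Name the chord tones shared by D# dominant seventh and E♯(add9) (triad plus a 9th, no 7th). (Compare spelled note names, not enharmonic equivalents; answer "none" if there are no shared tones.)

F##

D# dominant seventh = D#, F##, A#, C#.
E♯(add9) = E#, G##, B#, F##.
Shared: F##.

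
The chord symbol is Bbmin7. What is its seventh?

Root of Bbmin7 = Bb. The 7th is a minor 7th: Bb up a minor 7th → Ab.

Ab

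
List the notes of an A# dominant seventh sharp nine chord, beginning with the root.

A♯ C𝄪 E♯ G♯ B𝄪

A# dominant seventh sharp nine is a dominant seventh sharp nine built on A♯.
Root: A♯
Major 3rd (3rd): C𝄪
Perfect 5th (5th): E♯
Minor 7th (7th): G♯
Augmented 9th (9th): B𝄪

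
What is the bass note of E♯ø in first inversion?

G#

E♯ø in root position is E#–G#–B–D#.
First inversion places the third in the bass, which is G#.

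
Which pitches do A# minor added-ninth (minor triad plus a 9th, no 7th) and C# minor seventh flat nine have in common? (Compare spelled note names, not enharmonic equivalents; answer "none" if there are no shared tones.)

A# minor added-ninth: A-sharp C-sharp E-sharp B-sharp
C# minor seventh flat nine: C-sharp E G-sharp B D
Common to both → C-sharp.

C-sharp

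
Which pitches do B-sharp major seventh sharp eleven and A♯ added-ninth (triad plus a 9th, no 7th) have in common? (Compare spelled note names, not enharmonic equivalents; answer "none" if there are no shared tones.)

B-sharp major seventh sharp eleven = B-sharp, D-double-sharp, F-double-sharp, A-double-sharp, E-double-sharp.
A♯ added-ninth = A-sharp, C-double-sharp, E-sharp, B-sharp.
Shared: B-sharp.

B-sharp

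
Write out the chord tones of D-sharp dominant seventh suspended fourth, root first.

D# G# A# C#

D-sharp dominant seventh suspended fourth: dominant seventh suspended fourth on D#.
Root: D#
Perfect 4th (4th): G#
Perfect 5th (5th): A#
Minor 7th (7th): C#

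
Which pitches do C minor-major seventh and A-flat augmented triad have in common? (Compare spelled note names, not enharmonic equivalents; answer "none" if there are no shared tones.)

C

C minor-major seventh: C E-flat G B
A-flat augmented triad: A-flat C E
Common to both → C.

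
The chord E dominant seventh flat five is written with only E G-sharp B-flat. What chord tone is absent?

D

The full E dominant seventh flat five chord is E, G-sharp, B-flat, D.
Comparing with the voicing, the minor 7th (7th) — D — is absent.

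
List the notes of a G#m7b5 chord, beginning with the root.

G#m7b5 is a half-diminished seventh built on G#.
root → G#
3rd (minor 3rd) → B
5th (diminished 5th) → D
7th (minor 7th) → F#

G#, B, D, F#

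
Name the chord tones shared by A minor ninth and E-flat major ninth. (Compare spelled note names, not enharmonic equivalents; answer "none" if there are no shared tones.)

A minor ninth: A C E G B
E-flat major ninth: E-flat G B-flat D F
Common to both → G.

G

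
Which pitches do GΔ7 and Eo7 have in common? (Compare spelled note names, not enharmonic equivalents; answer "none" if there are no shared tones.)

GΔ7 = G, B, D, F♯.
Eo7 = E, G, B♭, D♭.
Shared: G.

G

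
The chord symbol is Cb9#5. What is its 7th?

Bbb

Cb9#5 is built on Cb; its 7th is a minor 7th above the root.
A seventh above C uses the letter B, and the minor 7th above Cb is Bbb.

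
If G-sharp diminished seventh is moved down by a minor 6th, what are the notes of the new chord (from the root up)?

B# D# F# A

G# down a minor 6th → B#. New chord: B# diminished seventh.
root → B#
3rd (minor 3rd) → D#
5th (diminished 5th) → F#
7th (diminished 7th) → A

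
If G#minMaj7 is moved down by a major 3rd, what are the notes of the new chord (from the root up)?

E, G, B, D♯

Transposed root: G♯ → E (major 3rd down). So we spell E minor-major seventh:
- root: E
- minor 3rd: G
- perfect 5th: B
- major 7th: D♯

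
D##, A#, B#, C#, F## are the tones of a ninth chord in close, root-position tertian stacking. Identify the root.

Arranged so that each adjacent pair is a third by letter name: B# – D## – F## – A# – C#.
The bottom of that stack, B#, is the root (this is B# dominant seventh flat nine).

B#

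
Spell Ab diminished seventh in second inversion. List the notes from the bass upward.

E-double-flat  G-double-flat  A-flat  C-flat

In root position, Ab diminished seventh is A-flat–C-flat–E-double-flat–G-double-flat.
Second inversion puts the fifth (E-double-flat) in the bass.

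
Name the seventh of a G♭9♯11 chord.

Root of G♭9♯11 = Gb. The 7th is a minor 7th: Gb up a minor 7th → Fb.

Fb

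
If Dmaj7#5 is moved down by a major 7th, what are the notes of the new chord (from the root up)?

Eb G B D

Transposed root: D → Eb (major 7th down). So we spell Eb augmented major seventh:
root → Eb
3rd (major 3rd) → G
5th (augmented 5th) → B
7th (major 7th) → D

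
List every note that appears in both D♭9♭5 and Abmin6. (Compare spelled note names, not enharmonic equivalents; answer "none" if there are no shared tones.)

D♭9♭5 = Db, F, Abb, Cb, Eb.
Abmin6 = Ab, Cb, Eb, F.
Shared: F, Cb, Eb.

F, Cb, Eb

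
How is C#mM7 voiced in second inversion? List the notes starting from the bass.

C#mM7 = C#–E–G#–B#; second inversion → fifth (G#) lowest.

G#, B#, C#, E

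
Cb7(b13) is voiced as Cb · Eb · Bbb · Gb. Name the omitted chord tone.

Abb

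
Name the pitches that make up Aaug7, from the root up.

A, C#, E#, G

Aaug7 is an augmented seventh built on A.
A — root
C# — major 3rd
E# — augmented 5th
G — minor 7th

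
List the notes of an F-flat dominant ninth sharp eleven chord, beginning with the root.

F-flat dominant ninth sharp eleven is a dominant ninth sharp eleven built on F-flat.
- root: F-flat
- major 3rd: A-flat
- perfect 5th: C-flat
- minor 7th: E-double-flat
- major 9th: G-flat
- augmented 11th: B-flat

F-flat  A-flat  C-flat  E-double-flat  G-flat  B-flat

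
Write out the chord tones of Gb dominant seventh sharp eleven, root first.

Gb dominant seventh sharp eleven: dominant seventh sharp eleven on Gb.
root → Gb
3rd (major 3rd) → Bb
5th (perfect 5th) → Db
7th (minor 7th) → Fb
11th (augmented 11th) → C

Gb, Bb, Db, Fb, C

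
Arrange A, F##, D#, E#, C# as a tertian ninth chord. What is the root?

Arranged so that each adjacent pair is a third by letter name: D# – F## – A – C# – E#.
The bottom of that stack, D#, is the root (this is D# dominant ninth flat five).

D#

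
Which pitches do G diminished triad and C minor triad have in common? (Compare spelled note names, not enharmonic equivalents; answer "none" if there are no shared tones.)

G

G diminished triad = G, Bb, Db.
C minor triad = C, Eb, G.
Shared: G.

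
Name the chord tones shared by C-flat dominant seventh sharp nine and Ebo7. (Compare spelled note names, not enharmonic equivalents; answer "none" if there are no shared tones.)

C-flat dominant seventh sharp nine = Cb, Eb, Gb, Bbb, D.
Ebo7 = Eb, Gb, Bbb, Dbb.
Shared: Eb, Gb, Bbb.

Eb, Gb, Bbb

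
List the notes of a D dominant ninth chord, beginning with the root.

D dominant ninth: dominant ninth on D.
D — root
F# — major 3rd
A — perfect 5th
C — minor 7th
E — major 9th

D F# A C E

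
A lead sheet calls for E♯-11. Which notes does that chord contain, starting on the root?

E♯-11: minor eleventh on E#.
root → E#
3rd (minor 3rd) → G#
5th (perfect 5th) → B#
7th (minor 7th) → D#
9th (major 9th) → F##
11th (perfect 11th) → A#

E# – G# – B# – D# – F## – A#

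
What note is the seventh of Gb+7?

Fb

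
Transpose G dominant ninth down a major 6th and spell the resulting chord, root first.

B-flat D F A-flat C

A major 6th down from G is B-flat, so the new chord is B-flat dominant ninth.
- root: B-flat
- major 3rd: D
- perfect 5th: F
- minor 7th: A-flat
- major 9th: C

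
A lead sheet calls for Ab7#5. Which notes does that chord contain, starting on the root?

Root Ab, quality augmented seventh:
root → Ab
3rd (major 3rd) → C
5th (augmented 5th) → E
7th (minor 7th) → Gb

Ab C E Gb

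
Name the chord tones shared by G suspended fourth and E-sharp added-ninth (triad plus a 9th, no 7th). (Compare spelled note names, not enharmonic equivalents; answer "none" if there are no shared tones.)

G suspended fourth: G C D
E-sharp added-ninth: E-sharp G-double-sharp B-sharp F-double-sharp
Common to both → none.

none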